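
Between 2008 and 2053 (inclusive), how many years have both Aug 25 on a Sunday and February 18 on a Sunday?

Check each year's weekday for Aug 25 and February 18:
  2008: Mon/Mon  2009: Tue/Wed  2010: Wed/Thu  2011: Thu/Fri  2012: Sat/Sat  2013: Sun/Mon  2014: Mon/Tue  2015: Tue/Wed  2016: Thu/Thu  2017: Fri/Sat  2018: Sat/Sun  2019: Sun/Mon  2020: Tue/Tue  2021: Wed/Thu  …(18 more)…  2040: Sat/Sat  2041: Sun/Mon  2042: Mon/Tue  2043: Tue/Wed  2044: Thu/Thu  2045: Fri/Sat  2046: Sat/Sun  2047: Sun/Mon  2048: Tue/Tue  2049: Wed/Thu  2050: Thu/Fri  2051: Fri/Sat  2052: Sun/Sun ✓  2053: Mon/Tue
Both conditions hold in: 2024, 2052 — 2.

2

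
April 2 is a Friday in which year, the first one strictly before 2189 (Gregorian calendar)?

From one year to the next, a fixed date's weekday advances by 1, or by 2 when a Feb 29 lies between the two dates.
2189: April 2 is Thursday.
2188: Wednesday (−1)
2187: Monday (−2)
2186: Sunday (−1)
2185: Saturday (−1)
2184: Friday (−1)
April 2 falls on a Friday in 2184.

2184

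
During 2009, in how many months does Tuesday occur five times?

4

A month of length L has five Tuesdays iff its first Tuesday is on day ≤ L−28 (so day 1–3 in a 31-day month, 1–2 in a 30-day month, day 1 in a leap February).
Checking each month of 2009: Jan starts Thu (31d); Feb starts Sun (28d); Mar starts Sun (31d) ✓; Apr starts Wed (30d); May starts Fri (31d); Jun starts Mon (30d) ✓; Jul starts Wed (31d); Aug starts Sat (31d); Sep starts Tue (30d) ✓; Oct starts Thu (31d); Nov starts Sun (30d); Dec starts Tue (31d) ✓.
Five-Tuesday months: March, June, September, December → 4.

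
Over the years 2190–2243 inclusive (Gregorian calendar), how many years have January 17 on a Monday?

7

Track January 17's weekday year by year (advancing +1, or +2 across a Feb 29):
  2190: Sun  2191: Mon (+1) ✓  2192: Tue (+1)  2193: Thu (+2)  2194: Fri (+1)
  2195: Sat (+1)  2196: Sun (+1)  2197: Tue (+2)  2198: Wed (+1)  2199: Thu (+1)
  2200: Fri (+1)  2201: Sat (+1)  2202: Sun (+1)  2203: Mon (+1) ✓  … (26 more years) …
  2230: Sun (+1)  2231: Mon (+1) ✓  2232: Tue (+1)  2233: Thu (+2)  2234: Fri (+1)
  2235: Sat (+1)  2236: Sun (+1)  2237: Tue (+2)  2238: Wed (+1)  2239: Thu (+1)
  2240: Fri (+1)  2241: Sun (+2)  2242: Mon (+1) ✓  2243: Tue (+1)
Monday years: 2191, 2203, 2214, 2220, 2225, 2231, 2242 — 7 in total.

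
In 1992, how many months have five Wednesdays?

5

A month of length L has five Wednesdays iff its first Wednesday is on day ≤ L−28 (so day 1–3 in a 31-day month, 1–2 in a 30-day month, day 1 in a leap February).
Checking each month of 1992: Jan starts Wed (31d) ✓; Feb starts Sat (29d); Mar starts Sun (31d); Apr starts Wed (30d) ✓; May starts Fri (31d); Jun starts Mon (30d); Jul starts Wed (31d) ✓; Aug starts Sat (31d); Sep starts Tue (30d) ✓; Oct starts Thu (31d); Nov starts Sun (30d); Dec starts Tue (31d) ✓.
Five-Wednesday months: January, April, July, September, December → 5.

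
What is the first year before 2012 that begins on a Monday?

2007

Jan 1 advances by 2 weekdays after a leap year and by 1 after a common year.
2012: Jan 1 is Sunday (leap).
2011: Saturday
2010: Friday
2009: Thursday
2008: Tuesday (leap)
2007: Monday
2007 begins on a Monday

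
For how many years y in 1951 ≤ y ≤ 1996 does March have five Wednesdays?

March has 31 days; it has five Wednesdays when Wednesday falls among the first (month-length − 28) days — i.e. when March 1 is one of Wednesday/Tuesday/Monday.
March 1 by year: 1951:Thu 1952:Sat 1953:Sun 1954:Mon✓ 1955:Tue✓ 1956:Thu 1957:Fri 1958:Sat 1959:Sun 1960:Tue✓ 1961:Wed✓ 1962:Thu 1963:Fri 1964:Sun 1965:Mon✓ …(16 more)… 1982:Mon✓ 1983:Tue✓ 1984:Thu 1985:Fri 1986:Sat 1987:Sun 1988:Tue✓ 1989:Wed✓ 1990:Thu 1991:Fri 1992:Sun 1993:Mon✓ 1994:Tue✓ 1995:Wed✓ 1996:Fri
Years with five Wednesdays: 1954, 1955, 1960, 1961, 1965, 1966, 1967, 1971, 1972, 1976, 1977, 1978, 1982, 1983, 1988, 1989, 1993, 1994, 1995 → 19.

19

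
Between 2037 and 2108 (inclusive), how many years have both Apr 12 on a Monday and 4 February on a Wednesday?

Check each year's weekday for Apr 12 and 4 February:
  2037: Sun/Wed  2038: Mon/Thu  2039: Tue/Fri  2040: Thu/Sat  2041: Fri/Mon  2042: Sat/Tue  2043: Sun/Wed  2044: Tue/Thu  2045: Wed/Sat  2046: Thu/Sun  2047: Fri/Mon  2048: Sun/Tue  2049: Mon/Thu  2050: Tue/Fri  …(44 more)…  2095: Tue/Fri  2096: Thu/Sat  2097: Fri/Mon  2098: Sat/Tue  2099: Sun/Wed  2100: Mon/Thu  2101: Tue/Fri  2102: Wed/Sat  2103: Thu/Sun  2104: Sat/Mon  2105: Sun/Wed  2106: Mon/Thu  2107: Tue/Fri  2108: Thu/Sat
Both conditions hold in: 2060, 2088 — 2.

2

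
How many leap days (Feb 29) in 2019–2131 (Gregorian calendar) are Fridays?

4

Leap years in 2019–2131: 27 of them.
Feb 29 weekday advances by 5 (mod 7) from one leap year to the next four years later (or differs when a century non-leap intervenes).
Leap-day weekdays: 2020:Sat 2024:Thu 2028:Tue 2032:Sun 2036:Fri✓ 2040:Wed 2044:Mon 2048:Sat 2052:Thu 2056:Tue 2060:Sun 2064:Fri✓ 2068:Wed 2072:Mon 2076:Sat 2080:Thu 2084:Tue 2088:Sun 2092:Fri✓ 2096:Wed 2104:Fri✓ 2108:Wed 2112:Mon 2116:Sat 2120:Thu 2124:Tue 2128:Sun
Friday: 2036, 2064, 2092, 2104 → 4.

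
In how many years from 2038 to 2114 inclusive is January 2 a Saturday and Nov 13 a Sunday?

Check each year's weekday for January 2 and Nov 13:
  2038: Sat/Sat  2039: Sun/Sun  2040: Mon/Tue  2041: Wed/Wed  2042: Thu/Thu  2043: Fri/Fri  2044: Sat/Sun ✓  2045: Mon/Mon  2046: Tue/Tue  2047: Wed/Wed  2048: Thu/Fri  2049: Sat/Sat  2050: Sun/Sun  2051: Mon/Mon  …(49 more)…  2101: Sun/Sun  2102: Mon/Mon  2103: Tue/Tue  2104: Wed/Thu  2105: Fri/Fri  2106: Sat/Sat  2107: Sun/Sun  2108: Mon/Tue  2109: Wed/Wed  2110: Thu/Thu  2111: Fri/Fri  2112: Sat/Sun ✓  2113: Mon/Mon  2114: Tue/Tue
Both conditions hold in: 2044, 2072, 2112 — 3.

3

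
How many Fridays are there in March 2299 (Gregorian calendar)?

5

March 2299 has 31 days and begins on Wednesday.
The first Friday is March 3.
Fridays fall on 3, 10, 17, 24, 31 — that's 5.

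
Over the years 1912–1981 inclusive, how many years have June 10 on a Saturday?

10

Track June 10's weekday year by year (advancing +1, or +2 across a Feb 29):
  1912: Mon  1913: Tue (+1)  1914: Wed (+1)  1915: Thu (+1)  1916: Sat (+2) ✓
  1917: Sun (+1)  1918: Mon (+1)  1919: Tue (+1)  1920: Thu (+2)  1921: Fri (+1)
  1922: Sat (+1) ✓  1923: Sun (+1)  1924: Tue (+2)  1925: Wed (+1)  … (42 more years) …
  1968: Mon (+2)  1969: Tue (+1)  1970: Wed (+1)  1971: Thu (+1)  1972: Sat (+2) ✓
  1973: Sun (+1)  1974: Mon (+1)  1975: Tue (+1)  1976: Thu (+2)  1977: Fri (+1)
  1978: Sat (+1) ✓  1979: Sun (+1)  1980: Tue (+2)  1981: Wed (+1)
Saturday years: 1916, 1922, 1933, 1939, 1944, 1950, 1961, 1967, 1972, 1978 — 10 in total.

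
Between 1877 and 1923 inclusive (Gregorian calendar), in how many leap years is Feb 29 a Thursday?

Leap years in 1877–1923: 10 of them.
Feb 29 weekday advances by 5 (mod 7) from one leap year to the next four years later (or differs when a century non-leap intervenes).
Leap-day weekdays: 1880:Sun 1884:Fri 1888:Wed 1892:Mon 1896:Sat 1904:Mon 1908:Sat 1912:Thu✓ 1916:Tue 1920:Sun
Thursday: 1912 → 1.

1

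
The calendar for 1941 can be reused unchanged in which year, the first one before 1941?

1930

Two years share a calendar iff Jan 1 falls on the same weekday and both are leap or both are common. 1941: Jan 1 is Wednesday, common year.
1940: Jan 1 Monday, leap
1939: Jan 1 Sunday, common
1938: Jan 1 Saturday, common
1937: Jan 1 Friday, common
1936: Jan 1 Wednesday, leap
1935: Jan 1 Tuesday, common
1934: Jan 1 Monday, common
1933: Jan 1 Sunday, common
1932: Jan 1 Friday, leap
1931: Jan 1 Thursday, common
1930: Jan 1 Wednesday, common
1930 matches on both conditions.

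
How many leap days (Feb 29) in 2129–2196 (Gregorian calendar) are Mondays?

3

Leap years in 2129–2196: 17 of them.
Feb 29 weekday advances by 5 (mod 7) from one leap year to the next four years later (or differs when a century non-leap intervenes).
Leap-day weekdays: 2132:Fri 2136:Wed 2140:Mon✓ 2144:Sat 2148:Thu 2152:Tue 2156:Sun 2160:Fri 2164:Wed 2168:Mon✓ 2172:Sat 2176:Thu 2180:Tue 2184:Sun 2188:Fri 2192:Wed 2196:Mon✓
Monday: 2140, 2168, 2196 → 3.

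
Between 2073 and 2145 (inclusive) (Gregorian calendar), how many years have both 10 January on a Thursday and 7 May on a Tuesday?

Check each year's weekday for 10 January and 7 May:
  2073: Tue/Sun  2074: Wed/Mon  2075: Thu/Tue ✓  2076: Fri/Thu  2077: Sun/Fri  2078: Mon/Sat  2079: Tue/Sun  2080: Wed/Tue  2081: Fri/Wed  2082: Sat/Thu  2083: Sun/Fri  2084: Mon/Sun  2085: Wed/Mon  2086: Thu/Tue ✓  …(45 more)…  2132: Thu/Wed  2133: Sat/Thu  2134: Sun/Fri  2135: Mon/Sat  2136: Tue/Mon  2137: Thu/Tue ✓  2138: Fri/Wed  2139: Sat/Thu  2140: Sun/Sat  2141: Tue/Sun  2142: Wed/Mon  2143: Thu/Tue ✓  2144: Fri/Thu  2145: Sun/Fri
Both conditions hold in: 2075, 2086, 2097, 2109, 2115, 2126, 2137, 2143 — 8.

8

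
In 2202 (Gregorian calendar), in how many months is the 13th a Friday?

Check the 13th of each month of 2202: Jan 13: Wed, Feb 13: Sat, Mar 13: Sat, Apr 13: Tue, May 13: Thu, Jun 13: Sun, Jul 13: Tue, Aug 13: Fri, Sep 13: Mon, Oct 13: Wed, Nov 13: Sat, Dec 13: Mon.
Friday occurs in August — 1 month.

1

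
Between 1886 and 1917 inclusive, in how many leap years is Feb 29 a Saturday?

Leap years in 1886–1917: 7 of them.
Feb 29 weekday advances by 5 (mod 7) from one leap year to the next four years later (or differs when a century non-leap intervenes).
Leap-day weekdays: 1888:Wed 1892:Mon 1896:Sat✓ 1904:Mon 1908:Sat✓ 1912:Thu 1916:Tue
Saturday: 1896, 1908 → 2.

2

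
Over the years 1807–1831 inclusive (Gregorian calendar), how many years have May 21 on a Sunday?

Track May 21's weekday year by year (advancing +1, or +2 across a Feb 29):
  1807: Thu  1808: Sat (+2)  1809: Sun (+1) ✓  1810: Mon (+1)  1811: Tue (+1)
  1812: Thu (+2)  1813: Fri (+1)  1814: Sat (+1)  1815: Sun (+1) ✓  1816: Tue (+2)
  1817: Wed (+1)  1818: Thu (+1)  1819: Fri (+1)  1820: Sun (+2) ✓  1821: Mon (+1)
  1822: Tue (+1)  1823: Wed (+1)  1824: Fri (+2)  1825: Sat (+1)  1826: Sun (+1) ✓
  1827: Mon (+1)  1828: Wed (+2)  1829: Thu (+1)  1830: Fri (+1)  1831: Sat (+1)
Sunday years: 1809, 1815, 1820, 1826 — 4 in total.

4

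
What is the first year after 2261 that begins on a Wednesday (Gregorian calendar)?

2262

Jan 1 advances by 2 weekdays after a leap year and by 1 after a common year.
2261: Jan 1 is Tuesday.
2262: Wednesday
2262 begins on a Wednesday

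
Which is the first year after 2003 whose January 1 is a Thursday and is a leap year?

2004

Jan 1 advances by 2 weekdays after a leap year and by 1 after a common year.
2003: Jan 1 is Wednesday.
2004: Thursday (leap)
2004 begins on a Thursday and is a leap year.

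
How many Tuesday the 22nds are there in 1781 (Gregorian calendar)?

1

Check the 22nd of each month of 1781: Jan 22: Mon, Feb 22: Thu, Mar 22: Thu, Apr 22: Sun, May 22: Tue, Jun 22: Fri, Jul 22: Sun, Aug 22: Wed, Sep 22: Sat, Oct 22: Mon, Nov 22: Thu, Dec 22: Sat.
Tuesday occurs in May — 1 month.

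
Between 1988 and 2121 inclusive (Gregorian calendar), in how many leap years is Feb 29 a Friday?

5

Leap years in 1988–2121: 33 of them.
Feb 29 weekday advances by 5 (mod 7) from one leap year to the next four years later (or differs when a century non-leap intervenes).
Leap-day weekdays: 1988:Mon 1992:Sat 1996:Thu 2000:Tue 2004:Sun 2008:Fri✓ 2012:Wed 2016:Mon 2020:Sat 2024:Thu 2028:Tue 2032:Sun 2036:Fri✓ …(7 more)… 2068:Wed 2072:Mon 2076:Sat 2080:Thu 2084:Tue 2088:Sun 2092:Fri✓ 2096:Wed 2104:Fri✓ 2108:Wed 2112:Mon 2116:Sat 2120:Thu
Friday: 2008, 2036, 2064, 2092, 2104 → 5.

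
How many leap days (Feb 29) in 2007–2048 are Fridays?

Leap years in 2007–2048: 11 of them.
Feb 29 weekday advances by 5 (mod 7) from one leap year to the next four years later (or differs when a century non-leap intervenes).
Leap-day weekdays: 2008:Fri✓ 2012:Wed 2016:Mon 2020:Sat 2024:Thu 2028:Tue 2032:Sun 2036:Fri✓ 2040:Wed 2044:Mon 2048:Sat
Friday: 2008, 2036 → 2.

2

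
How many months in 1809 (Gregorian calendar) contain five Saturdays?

A month of length L has five Saturdays iff its first Saturday is on day ≤ L−28 (so day 1–3 in a 31-day month, 1–2 in a 30-day month, day 1 in a leap February).
Checking each month of 1809: Jan starts Sun (31d); Feb starts Wed (28d); Mar starts Wed (31d); Apr starts Sat (30d) ✓; May starts Mon (31d); Jun starts Thu (30d); Jul starts Sat (31d) ✓; Aug starts Tue (31d); Sep starts Fri (30d) ✓; Oct starts Sun (31d); Nov starts Wed (30d); Dec starts Fri (31d) ✓.
Five-Saturday months: April, July, September, December → 4.

4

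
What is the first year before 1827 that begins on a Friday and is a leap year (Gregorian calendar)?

Jan 1 advances by 2 weekdays after a leap year and by 1 after a common year.
1827: Jan 1 is Monday.
1826: Sunday
1825: Saturday
1824: Thursday (leap)
1823: Wednesday
1822: Tuesday
1821: Monday
1820: Saturday (leap)
1819: Friday
1818: Thursday
1817: Wednesday
1816: Monday (leap)
1815: Sunday
1814: Saturday
1813: Friday
1812: Wednesday (leap)
1811: Tuesday
1810: Monday
1809: Sunday
1808: Friday (leap)
1808 begins on a Friday and is a leap year.

1808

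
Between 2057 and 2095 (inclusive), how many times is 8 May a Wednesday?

5

Track 8 May's weekday year by year (advancing +1, or +2 across a Feb 29):
  2057: Tue  2058: Wed (+1) ✓  2059: Thu (+1)  2060: Sat (+2)  2061: Sun (+1)
  2062: Mon (+1)  2063: Tue (+1)  2064: Thu (+2)  2065: Fri (+1)  2066: Sat (+1)
  2067: Sun (+1)  2068: Tue (+2)  2069: Wed (+1) ✓  2070: Thu (+1)  … (11 more years) …
  2082: Fri (+1)  2083: Sat (+1)  2084: Mon (+2)  2085: Tue (+1)  2086: Wed (+1) ✓
  2087: Thu (+1)  2088: Sat (+2)  2089: Sun (+1)  2090: Mon (+1)  2091: Tue (+1)
  2092: Thu (+2)  2093: Fri (+1)  2094: Sat (+1)  2095: Sun (+1)
Wednesday years: 2058, 2069, 2075, 2080, 2086 — 5 in total.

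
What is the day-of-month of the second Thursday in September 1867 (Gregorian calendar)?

12

September 1, 1867 is a Sunday, so the first Thursday is the 5th.
The second Thursday is 5 + 7 = 12.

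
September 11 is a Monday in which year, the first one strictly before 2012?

From one year to the next, a fixed date's weekday advances by 1, or by 2 when a Feb 29 lies between the two dates.
2012: September 11 is Tuesday.
2011: Sunday (−2)
2010: Saturday (−1)
2009: Friday (−1)
2008: Thursday (−1)
2007: Tuesday (−2)
2006: Monday (−1)
September 11 falls on a Monday in 2006.

2006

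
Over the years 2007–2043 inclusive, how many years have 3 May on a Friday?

Track 3 May's weekday year by year (advancing +1, or +2 across a Feb 29):
  2007: Thu  2008: Sat (+2)  2009: Sun (+1)  2010: Mon (+1)  2011: Tue (+1)
  2012: Thu (+2)  2013: Fri (+1) ✓  2014: Sat (+1)  2015: Sun (+1)  2016: Tue (+2)
  2017: Wed (+1)  2018: Thu (+1)  2019: Fri (+1) ✓  2020: Sun (+2)  … (9 more years) …
  2030: Fri (+1) ✓  2031: Sat (+1)  2032: Mon (+2)  2033: Tue (+1)  2034: Wed (+1)
  2035: Thu (+1)  2036: Sat (+2)  2037: Sun (+1)  2038: Mon (+1)  2039: Tue (+1)
  2040: Thu (+2)  2041: Fri (+1) ✓  2042: Sat (+1)  2043: Sun (+1)
Friday years: 2013, 2019, 2024, 2030, 2041 — 5 in total.

5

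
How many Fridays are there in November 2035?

5

November 2035 has 30 days and begins on Thursday.
The first Friday is November 2.
Fridays fall on 2, 9, 16, 23, 30 — that's 5.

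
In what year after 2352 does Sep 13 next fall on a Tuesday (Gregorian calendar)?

From one year to the next, a fixed date's weekday advances by 1, or by 2 when a Feb 29 lies between the two dates.
2352: September 13 is Saturday.
2353: Sunday (+1)
2354: Monday (+1)
2355: Tuesday (+1)
Sep 13 falls on a Tuesday in 2355.

2355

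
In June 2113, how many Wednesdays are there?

4

June 2113 has 30 days and begins on Thursday.
The first Wednesday is June 7.
Wednesdays fall on 7, 14, 21, 28 — that's 4.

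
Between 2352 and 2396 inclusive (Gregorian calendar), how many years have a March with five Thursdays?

19

March has 31 days; it has five Thursdays when Thursday falls among the first (month-length − 28) days — i.e. when March 1 is one of Thursday/Wednesday/Tuesday.
March 1 by year: 2352:Sat 2353:Sun 2354:Mon 2355:Tue✓ 2356:Thu✓ 2357:Fri 2358:Sat 2359:Sun 2360:Tue✓ 2361:Wed✓ 2362:Thu✓ 2363:Fri 2364:Sun 2365:Mon 2366:Tue✓ …(15 more)… 2382:Mon 2383:Tue✓ 2384:Thu✓ 2385:Fri 2386:Sat 2387:Sun 2388:Tue✓ 2389:Wed✓ 2390:Thu✓ 2391:Fri 2392:Sun 2393:Mon 2394:Tue✓ 2395:Wed✓ 2396:Fri
Years with five Thursdays: 2355, 2356, 2360, 2361, 2362, 2366, 2367, 2372, 2373, 2377, 2378, 2379, 2383, 2384, 2388, 2389, 2390, 2394, 2395 → 19.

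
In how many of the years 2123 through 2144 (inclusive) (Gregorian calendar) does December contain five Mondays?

10

December has 31 days; it has five Mondays when Monday falls among the first (month-length − 28) days — i.e. when December 1 is one of Monday/Sunday/Saturday.
December 1 by year: 2123:Wed 2124:Fri 2125:Sat✓ 2126:Sun✓ 2127:Mon✓ 2128:Wed 2129:Thu 2130:Fri 2131:Sat✓ 2132:Mon✓ 2133:Tue 2134:Wed 2135:Thu 2136:Sat✓ 2137:Sun✓ 2138:Mon✓ 2139:Tue 2140:Thu 2141:Fri 2142:Sat✓ 2143:Sun✓ 2144:Tue
Years with five Mondays: 2125, 2126, 2127, 2131, 2132, 2136, 2137, 2138, 2142, 2143 → 10.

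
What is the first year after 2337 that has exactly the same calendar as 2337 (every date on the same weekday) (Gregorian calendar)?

Two years share a calendar iff Jan 1 falls on the same weekday and both are leap or both are common. 2337: Jan 1 is Friday, common year.
2338: Jan 1 Saturday, common
2339: Jan 1 Sunday, common
2340: Jan 1 Monday, leap
2341: Jan 1 Wednesday, common
2342: Jan 1 Thursday, common
2343: Jan 1 Friday, common
2343 matches on both conditions.

2343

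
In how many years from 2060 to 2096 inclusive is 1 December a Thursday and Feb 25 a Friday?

5

Check each year's weekday for 1 December and Feb 25:
  2060: Wed/Wed  2061: Thu/Fri ✓  2062: Fri/Sat  2063: Sat/Sun  2064: Mon/Mon  2065: Tue/Wed  2066: Wed/Thu  2067: Thu/Fri ✓  2068: Sat/Sat  2069: Sun/Mon  2070: Mon/Tue  2071: Tue/Wed  2072: Thu/Thu  2073: Fri/Sat  …(9 more)…  2083: Wed/Thu  2084: Fri/Fri  2085: Sat/Sun  2086: Sun/Mon  2087: Mon/Tue  2088: Wed/Wed  2089: Thu/Fri ✓  2090: Fri/Sat  2091: Sat/Sun  2092: Mon/Mon  2093: Tue/Wed  2094: Wed/Thu  2095: Thu/Fri ✓  2096: Sat/Sat
Both conditions hold in: 2061, 2067, 2078, 2089, 2095 — 5.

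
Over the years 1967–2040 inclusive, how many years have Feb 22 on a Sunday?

11

Track Feb 22's weekday year by year (advancing +1, or +2 across a Feb 29):
  1967: Wed  1968: Thu (+1)  1969: Sat (+2)  1970: Sun (+1) ✓  1971: Mon (+1)
  1972: Tue (+1)  1973: Thu (+2)  1974: Fri (+1)  1975: Sat (+1)  1976: Sun (+1) ✓
  1977: Tue (+2)  1978: Wed (+1)  1979: Thu (+1)  1980: Fri (+1)  … (46 more years) …
  2027: Mon (+1)  2028: Tue (+1)  2029: Thu (+2)  2030: Fri (+1)  2031: Sat (+1)
  2032: Sun (+1) ✓  2033: Tue (+2)  2034: Wed (+1)  2035: Thu (+1)  2036: Fri (+1)
  2037: Sun (+2) ✓  2038: Mon (+1)  2039: Tue (+1)  2040: Wed (+1)
Sunday years: 1970, 1976, 1981, 1987, 1998, 2004, 2009, 2015, 2026, 2032, 2037 — 11 in total.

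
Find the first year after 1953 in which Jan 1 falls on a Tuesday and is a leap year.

Jan 1 advances by 2 weekdays after a leap year and by 1 after a common year.
1953: Jan 1 is Thursday.
1954: Friday
1955: Saturday
1956: Sunday (leap)
1957: Tuesday
1958: Wednesday
1959: Thursday
1960: Friday (leap)
1961: Sunday
1962: Monday
1963: Tuesday
1964: Wednesday (leap)
1965: Friday
1966: Saturday
1967: Sunday
1968: Monday (leap)
1969: Wednesday
1970: Thursday
1971: Friday
1972: Saturday (leap)
1973: Monday
1974: Tuesday
1975: Wednesday
1976: Thursday (leap)
1977: Saturday
1978: Sunday
1979: Monday
1980: Tuesday (leap)
1980 begins on a Tuesday and is a leap year.

1980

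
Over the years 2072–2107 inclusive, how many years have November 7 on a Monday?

Track November 7's weekday year by year (advancing +1, or +2 across a Feb 29):
  2072: Mon ✓  2073: Tue (+1)  2074: Wed (+1)  2075: Thu (+1)  2076: Sat (+2)
  2077: Sun (+1)  2078: Mon (+1) ✓  2079: Tue (+1)  2080: Thu (+2)  2081: Fri (+1)
  2082: Sat (+1)  2083: Sun (+1)  2084: Tue (+2)  2085: Wed (+1)  … (8 more years) …
  2094: Sun (+1)  2095: Mon (+1) ✓  2096: Wed (+2)  2097: Thu (+1)  2098: Fri (+1)
  2099: Sat (+1)  2100: Sun (+1)  2101: Mon (+1) ✓  2102: Tue (+1)  2103: Wed (+1)
  2104: Fri (+2)  2105: Sat (+1)  2106: Sun (+1)  2107: Mon (+1) ✓
Monday years: 2072, 2078, 2089, 2095, 2101, 2107 — 6 in total.

6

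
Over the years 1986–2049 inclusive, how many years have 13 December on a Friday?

9

Track 13 December's weekday year by year (advancing +1, or +2 across a Feb 29):
  1986: Sat  1987: Sun (+1)  1988: Tue (+2)  1989: Wed (+1)  1990: Thu (+1)
  1991: Fri (+1) ✓  1992: Sun (+2)  1993: Mon (+1)  1994: Tue (+1)  1995: Wed (+1)
  1996: Fri (+2) ✓  1997: Sat (+1)  1998: Sun (+1)  1999: Mon (+1)  … (36 more years) …
  2036: Sat (+2)  2037: Sun (+1)  2038: Mon (+1)  2039: Tue (+1)  2040: Thu (+2)
  2041: Fri (+1) ✓  2042: Sat (+1)  2043: Sun (+1)  2044: Tue (+2)  2045: Wed (+1)
  2046: Thu (+1)  2047: Fri (+1) ✓  2048: Sun (+2)  2049: Mon (+1)
Friday years: 1991, 1996, 2002, 2013, 2019, 2024, 2030, 2041, 2047 — 9 in total.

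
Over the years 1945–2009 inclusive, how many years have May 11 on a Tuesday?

9

Track May 11's weekday year by year (advancing +1, or +2 across a Feb 29):
  1945: Fri  1946: Sat (+1)  1947: Sun (+1)  1948: Tue (+2) ✓  1949: Wed (+1)
  1950: Thu (+1)  1951: Fri (+1)  1952: Sun (+2)  1953: Mon (+1)  1954: Tue (+1) ✓
  1955: Wed (+1)  1956: Fri (+2)  1957: Sat (+1)  1958: Sun (+1)  … (37 more years) …
  1996: Sat (+2)  1997: Sun (+1)  1998: Mon (+1)  1999: Tue (+1) ✓  2000: Thu (+2)
  2001: Fri (+1)  2002: Sat (+1)  2003: Sun (+1)  2004: Tue (+2) ✓  2005: Wed (+1)
  2006: Thu (+1)  2007: Fri (+1)  2008: Sun (+2)  2009: Mon (+1)
Tuesday years: 1948, 1954, 1965, 1971, 1976, 1982, 1993, 1999, 2004 — 9 in total.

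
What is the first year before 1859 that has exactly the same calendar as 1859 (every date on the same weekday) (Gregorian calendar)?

Two years share a calendar iff Jan 1 falls on the same weekday and both are leap or both are common. 1859: Jan 1 is Saturday, common year.
1858: Jan 1 Friday, common
1857: Jan 1 Thursday, common
1856: Jan 1 Tuesday, leap
1855: Jan 1 Monday, common
1854: Jan 1 Sunday, common
1853: Jan 1 Saturday, common
1853 matches on both conditions.

1853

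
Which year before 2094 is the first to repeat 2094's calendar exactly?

Two years share a calendar iff Jan 1 falls on the same weekday and both are leap or both are common. 2094: Jan 1 is Friday, common year.
2093: Jan 1 Thursday, common
2092: Jan 1 Tuesday, leap
2091: Jan 1 Monday, common
2090: Jan 1 Sunday, common
2089: Jan 1 Saturday, common
2088: Jan 1 Thursday, leap
2087: Jan 1 Wednesday, common
2086: Jan 1 Tuesday, common
2085: Jan 1 Monday, common
2084: Jan 1 Saturday, leap
2083: Jan 1 Friday, common
2083 matches on both conditions.

2083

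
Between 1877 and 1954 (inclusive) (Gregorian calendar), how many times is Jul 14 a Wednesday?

Track Jul 14's weekday year by year (advancing +1, or +2 across a Feb 29):
  1877: Sat  1878: Sun (+1)  1879: Mon (+1)  1880: Wed (+2) ✓  1881: Thu (+1)
  1882: Fri (+1)  1883: Sat (+1)  1884: Mon (+2)  1885: Tue (+1)  1886: Wed (+1) ✓
  1887: Thu (+1)  1888: Sat (+2)  1889: Sun (+1)  1890: Mon (+1)  … (50 more years) …
  1941: Mon (+1)  1942: Tue (+1)  1943: Wed (+1) ✓  1944: Fri (+2)  1945: Sat (+1)
  1946: Sun (+1)  1947: Mon (+1)  1948: Wed (+2) ✓  1949: Thu (+1)  1950: Fri (+1)
  1951: Sat (+1)  1952: Mon (+2)  1953: Tue (+1)  1954: Wed (+1) ✓
Wednesday years: 1880, 1886, 1897, 1909, 1915, 1920, 1926, 1937, 1943, 1948, 1954 — 11 in total.

11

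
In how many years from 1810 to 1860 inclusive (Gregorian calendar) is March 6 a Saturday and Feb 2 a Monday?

2

Check each year's weekday for March 6 and Feb 2:
  1810: Tue/Fri  1811: Wed/Sat  1812: Fri/Sun  1813: Sat/Tue  1814: Sun/Wed  1815: Mon/Thu  1816: Wed/Fri  1817: Thu/Sun  1818: Fri/Mon  1819: Sat/Tue  1820: Mon/Wed  1821: Tue/Fri  1822: Wed/Sat  1823: Thu/Sun  …(23 more)…  1847: Sat/Tue  1848: Mon/Wed  1849: Tue/Fri  1850: Wed/Sat  1851: Thu/Sun  1852: Sat/Mon ✓  1853: Sun/Wed  1854: Mon/Thu  1855: Tue/Fri  1856: Thu/Sat  1857: Fri/Mon  1858: Sat/Tue  1859: Sun/Wed  1860: Tue/Thu
Both conditions hold in: 1824, 1852 — 2.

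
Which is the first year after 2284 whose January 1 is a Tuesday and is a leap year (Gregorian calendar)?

2324

Jan 1 advances by 2 weekdays after a leap year and by 1 after a common year.
2284: Jan 1 is Tuesday (leap).
2285: Thursday
2286: Friday
2287: Saturday
2288: Sunday (leap)
2289: Tuesday
2290: Wednesday
2291: Thursday
2292: Friday (leap)
2293: Sunday
2294: Monday
2295: Tuesday
2296: Wednesday (leap)
2297: Friday
2298: Saturday
2299: Sunday
2300: Monday
2301: Tuesday
2302: Wednesday
2303: Thursday
2304: Friday (leap)
2305: Sunday
2306: Monday
2307: Tuesday
2308: Wednesday (leap)
2309: Friday
2310: Saturday
2311: Sunday
2312: Monday (leap)
2313: Wednesday
2314: Thursday
2315: Friday
2316: Saturday (leap)
2317: Monday
2318: Tuesday
2319: Wednesday
2320: Thursday (leap)
2321: Saturday
2322: Sunday
2323: Monday
2324: Tuesday (leap)
2324 begins on a Tuesday and is a leap year.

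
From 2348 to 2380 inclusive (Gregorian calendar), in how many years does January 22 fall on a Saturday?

Track January 22's weekday year by year (advancing +1, or +2 across a Feb 29):
  2348: Thu  2349: Sat (+2) ✓  2350: Sun (+1)  2351: Mon (+1)  2352: Tue (+1)
  2353: Thu (+2)  2354: Fri (+1)  2355: Sat (+1) ✓  2356: Sun (+1)  2357: Tue (+2)
  2358: Wed (+1)  2359: Thu (+1)  2360: Fri (+1)  2361: Sun (+2)  … (5 more years) …
  2367: Sun (+1)  2368: Mon (+1)  2369: Wed (+2)  2370: Thu (+1)  2371: Fri (+1)
  2372: Sat (+1) ✓  2373: Mon (+2)  2374: Tue (+1)  2375: Wed (+1)  2376: Thu (+1)
  2377: Sat (+2) ✓  2378: Sun (+1)  2379: Mon (+1)  2380: Tue (+1)
Saturday years: 2349, 2355, 2366, 2372, 2377 — 5 in total.

5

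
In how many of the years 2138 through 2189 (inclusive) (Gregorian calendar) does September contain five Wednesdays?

September has 30 days; it has five Wednesdays when Wednesday falls among the first (month-length − 28) days — i.e. when September 1 is one of Wednesday/Tuesday.
September 1 by year: 2138:Mon 2139:Tue✓ 2140:Thu 2141:Fri 2142:Sat 2143:Sun 2144:Tue✓ 2145:Wed✓ 2146:Thu 2147:Fri 2148:Sun 2149:Mon 2150:Tue✓ 2151:Wed✓ 2152:Fri …(22 more)… 2175:Fri 2176:Sun 2177:Mon 2178:Tue✓ 2179:Wed✓ 2180:Fri 2181:Sat 2182:Sun 2183:Mon 2184:Wed✓ 2185:Thu 2186:Fri 2187:Sat 2188:Mon 2189:Tue✓
Years with five Wednesdays: 2139, 2144, 2145, 2150, 2151, 2156, 2161, 2162, 2167, 2172, 2173, 2178, 2179, 2184, 2189 → 15.

15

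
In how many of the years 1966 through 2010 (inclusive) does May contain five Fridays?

19

May has 31 days; it has five Fridays when Friday falls among the first (month-length − 28) days — i.e. when May 1 is one of Friday/Thursday/Wednesday.
May 1 by year: 1966:Sun 1967:Mon 1968:Wed✓ 1969:Thu✓ 1970:Fri✓ 1971:Sat 1972:Mon 1973:Tue 1974:Wed✓ 1975:Thu✓ 1976:Sat 1977:Sun 1978:Mon 1979:Tue 1980:Thu✓ …(15 more)… 1996:Wed✓ 1997:Thu✓ 1998:Fri✓ 1999:Sat 2000:Mon 2001:Tue 2002:Wed✓ 2003:Thu✓ 2004:Sat 2005:Sun 2006:Mon 2007:Tue 2008:Thu✓ 2009:Fri✓ 2010:Sat
Years with five Fridays: 1968, 1969, 1970, 1974, 1975, 1980, 1981, 1985, 1986, 1987, 1991, 1992, 1996, 1997, 1998, 2002, 2003, 2008, 2009 → 19.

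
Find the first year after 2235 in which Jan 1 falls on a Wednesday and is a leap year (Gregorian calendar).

Jan 1 advances by 2 weekdays after a leap year and by 1 after a common year.
2235: Jan 1 is Thursday.
2236: Friday (leap)
2237: Sunday
2238: Monday
2239: Tuesday
2240: Wednesday (leap)
2240 begins on a Wednesday and is a leap year.

2240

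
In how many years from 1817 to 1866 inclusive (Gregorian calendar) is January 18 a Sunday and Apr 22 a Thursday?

2

Check each year's weekday for January 18 and Apr 22:
  1817: Sat/Tue  1818: Sun/Wed  1819: Mon/Thu  1820: Tue/Sat  1821: Thu/Sun  1822: Fri/Mon  1823: Sat/Tue  1824: Sun/Thu ✓  1825: Tue/Fri  1826: Wed/Sat  1827: Thu/Sun  1828: Fri/Tue  1829: Sun/Wed  1830: Mon/Thu  …(22 more)…  1853: Tue/Fri  1854: Wed/Sat  1855: Thu/Sun  1856: Fri/Tue  1857: Sun/Wed  1858: Mon/Thu  1859: Tue/Fri  1860: Wed/Sun  1861: Fri/Mon  1862: Sat/Tue  1863: Sun/Wed  1864: Mon/Fri  1865: Wed/Sat  1866: Thu/Sun
Both conditions hold in: 1824, 1852 — 2.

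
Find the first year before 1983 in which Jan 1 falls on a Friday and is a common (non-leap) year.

Jan 1 advances by 2 weekdays after a leap year and by 1 after a common year.
1983: Jan 1 is Saturday.
1982: Friday
1982 begins on a Friday and is a common year.

1982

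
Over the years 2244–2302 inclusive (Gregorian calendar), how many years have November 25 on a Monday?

9

Track November 25's weekday year by year (advancing +1, or +2 across a Feb 29):
  2244: Mon ✓  2245: Tue (+1)  2246: Wed (+1)  2247: Thu (+1)  2248: Sat (+2)
  2249: Sun (+1)  2250: Mon (+1) ✓  2251: Tue (+1)  2252: Thu (+2)  2253: Fri (+1)
  2254: Sat (+1)  2255: Sun (+1)  2256: Tue (+2)  2257: Wed (+1)  … (31 more years) …
  2289: Mon (+1) ✓  2290: Tue (+1)  2291: Wed (+1)  2292: Fri (+2)  2293: Sat (+1)
  2294: Sun (+1)  2295: Mon (+1) ✓  2296: Wed (+2)  2297: Thu (+1)  2298: Fri (+1)
  2299: Sat (+1)  2300: Sun (+1)  2301: Mon (+1) ✓  2302: Tue (+1)
Monday years: 2244, 2250, 2261, 2267, 2272, 2278, 2289, 2295, 2301 — 9 in total.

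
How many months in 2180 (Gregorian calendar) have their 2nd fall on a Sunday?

Check the 2nd of each month of 2180: Jan 2: Sun, Feb 2: Wed, Mar 2: Thu, Apr 2: Sun, May 2: Tue, Jun 2: Fri, Jul 2: Sun, Aug 2: Wed, Sep 2: Sat, Oct 2: Mon, Nov 2: Thu, Dec 2: Sat.
Sunday occurs in January, April, July — 3 months.

3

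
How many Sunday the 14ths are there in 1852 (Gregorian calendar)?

2

Check the 14th of each month of 1852: Jan 14: Wed, Feb 14: Sat, Mar 14: Sun, Apr 14: Wed, May 14: Fri, Jun 14: Mon, Jul 14: Wed, Aug 14: Sat, Sep 14: Tue, Oct 14: Thu, Nov 14: Sun, Dec 14: Tue.
Sunday occurs in March, November — 2 months.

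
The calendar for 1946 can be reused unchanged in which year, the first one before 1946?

Two years share a calendar iff Jan 1 falls on the same weekday and both are leap or both are common. 1946: Jan 1 is Tuesday, common year.
1945: Jan 1 Monday, common
1944: Jan 1 Saturday, leap
1943: Jan 1 Friday, common
1942: Jan 1 Thursday, common
1941: Jan 1 Wednesday, common
1940: Jan 1 Monday, leap
1939: Jan 1 Sunday, common
1938: Jan 1 Saturday, common
1937: Jan 1 Friday, common
1936: Jan 1 Wednesday, leap
1935: Jan 1 Tuesday, common
1935 matches on both conditions.

1935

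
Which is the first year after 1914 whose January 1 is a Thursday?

Jan 1 advances by 2 weekdays after a leap year and by 1 after a common year.
1914: Jan 1 is Thursday.
1915: Friday
1916: Saturday (leap)
1917: Monday
1918: Tuesday
1919: Wednesday
1920: Thursday (leap)
1920 begins on a Thursday

1920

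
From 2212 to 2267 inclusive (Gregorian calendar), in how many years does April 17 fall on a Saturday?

Track April 17's weekday year by year (advancing +1, or +2 across a Feb 29):
  2212: Fri  2213: Sat (+1) ✓  2214: Sun (+1)  2215: Mon (+1)  2216: Wed (+2)
  2217: Thu (+1)  2218: Fri (+1)  2219: Sat (+1) ✓  2220: Mon (+2)  2221: Tue (+1)
  2222: Wed (+1)  2223: Thu (+1)  2224: Sat (+2) ✓  2225: Sun (+1)  … (28 more years) …
  2254: Mon (+1)  2255: Tue (+1)  2256: Thu (+2)  2257: Fri (+1)  2258: Sat (+1) ✓
  2259: Sun (+1)  2260: Tue (+2)  2261: Wed (+1)  2262: Thu (+1)  2263: Fri (+1)
  2264: Sun (+2)  2265: Mon (+1)  2266: Tue (+1)  2267: Wed (+1)
Saturday years: 2213, 2219, 2224, 2230, 2241, 2247, 2252, 2258 — 8 in total.

8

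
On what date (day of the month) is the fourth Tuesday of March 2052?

26

March 1, 2052 is a Friday, so the first Tuesday is the 5th.
The fourth Tuesday is 5 + 21 = 26.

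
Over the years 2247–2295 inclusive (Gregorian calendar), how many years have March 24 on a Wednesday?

Track March 24's weekday year by year (advancing +1, or +2 across a Feb 29):
  2247: Wed ✓  2248: Fri (+2)  2249: Sat (+1)  2250: Sun (+1)  2251: Mon (+1)
  2252: Wed (+2) ✓  2253: Thu (+1)  2254: Fri (+1)  2255: Sat (+1)  2256: Mon (+2)
  2257: Tue (+1)  2258: Wed (+1) ✓  2259: Thu (+1)  2260: Sat (+2)  … (21 more years) …
  2282: Fri (+1)  2283: Sat (+1)  2284: Mon (+2)  2285: Tue (+1)  2286: Wed (+1) ✓
  2287: Thu (+1)  2288: Sat (+2)  2289: Sun (+1)  2290: Mon (+1)  2291: Tue (+1)
  2292: Thu (+2)  2293: Fri (+1)  2294: Sat (+1)  2295: Sun (+1)
Wednesday years: 2247, 2252, 2258, 2269, 2275, 2280, 2286 — 7 in total.

7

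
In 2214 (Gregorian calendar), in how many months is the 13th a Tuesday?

Check the 13th of each month of 2214: Jan 13: Thu, Feb 13: Sun, Mar 13: Sun, Apr 13: Wed, May 13: Fri, Jun 13: Mon, Jul 13: Wed, Aug 13: Sat, Sep 13: Tue, Oct 13: Thu, Nov 13: Sun, Dec 13: Tue.
Tuesday occurs in September, December — 2 months.

2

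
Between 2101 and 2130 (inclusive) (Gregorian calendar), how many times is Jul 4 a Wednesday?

4

Track Jul 4's weekday year by year (advancing +1, or +2 across a Feb 29):
  2101: Mon  2102: Tue (+1)  2103: Wed (+1) ✓  2104: Fri (+2)  2105: Sat (+1)
  2106: Sun (+1)  2107: Mon (+1)  2108: Wed (+2) ✓  2109: Thu (+1)  2110: Fri (+1)
  2111: Sat (+1)  2112: Mon (+2)  2113: Tue (+1)  2114: Wed (+1) ✓  2115: Thu (+1)
  2116: Sat (+2)  2117: Sun (+1)  2118: Mon (+1)  2119: Tue (+1)  2120: Thu (+2)
  2121: Fri (+1)  2122: Sat (+1)  2123: Sun (+1)  2124: Tue (+2)  2125: Wed (+1) ✓
  2126: Thu (+1)  2127: Fri (+1)  2128: Sun (+2)  2129: Mon (+1)  2130: Tue (+1)
Wednesday years: 2103, 2108, 2114, 2125 — 4 in total.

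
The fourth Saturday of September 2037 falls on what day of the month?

26

September 1, 2037 is a Tuesday, so the first Saturday is the 5th.
The fourth Saturday is 5 + 21 = 26.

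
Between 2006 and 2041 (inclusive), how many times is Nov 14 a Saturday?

Track Nov 14's weekday year by year (advancing +1, or +2 across a Feb 29):
  2006: Tue  2007: Wed (+1)  2008: Fri (+2)  2009: Sat (+1) ✓  2010: Sun (+1)
  2011: Mon (+1)  2012: Wed (+2)  2013: Thu (+1)  2014: Fri (+1)  2015: Sat (+1) ✓
  2016: Mon (+2)  2017: Tue (+1)  2018: Wed (+1)  2019: Thu (+1)  … (8 more years) …
  2028: Tue (+2)  2029: Wed (+1)  2030: Thu (+1)  2031: Fri (+1)  2032: Sun (+2)
  2033: Mon (+1)  2034: Tue (+1)  2035: Wed (+1)  2036: Fri (+2)  2037: Sat (+1) ✓
  2038: Sun (+1)  2039: Mon (+1)  2040: Wed (+2)  2041: Thu (+1)
Saturday years: 2009, 2015, 2020, 2026, 2037 — 5 in total.

5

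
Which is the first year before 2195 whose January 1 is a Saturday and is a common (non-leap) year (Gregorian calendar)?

2191

Jan 1 advances by 2 weekdays after a leap year and by 1 after a common year.
2195: Jan 1 is Thursday.
2194: Wednesday
2193: Tuesday
2192: Sunday (leap)
2191: Saturday
2191 begins on a Saturday and is a common year.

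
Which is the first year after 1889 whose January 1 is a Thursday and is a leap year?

1920

Jan 1 advances by 2 weekdays after a leap year and by 1 after a common year.
1889: Jan 1 is Tuesday.
1890: Wednesday
1891: Thursday
1892: Friday (leap)
1893: Sunday
1894: Monday
1895: Tuesday
1896: Wednesday (leap)
1897: Friday
1898: Saturday
1899: Sunday
1900: Monday
1901: Tuesday
1902: Wednesday
1903: Thursday
1904: Friday (leap)
1905: Sunday
1906: Monday
1907: Tuesday
1908: Wednesday (leap)
1909: Friday
1910: Saturday
1911: Sunday
1912: Monday (leap)
1913: Wednesday
1914: Thursday
1915: Friday
1916: Saturday (leap)
1917: Monday
1918: Tuesday
1919: Wednesday
1920: Thursday (leap)
1920 begins on a Thursday and is a leap year.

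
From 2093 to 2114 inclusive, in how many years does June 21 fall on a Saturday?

3

Track June 21's weekday year by year (advancing +1, or +2 across a Feb 29):
  2093: Sun  2094: Mon (+1)  2095: Tue (+1)  2096: Thu (+2)  2097: Fri (+1)
  2098: Sat (+1) ✓  2099: Sun (+1)  2100: Mon (+1)  2101: Tue (+1)  2102: Wed (+1)
  2103: Thu (+1)  2104: Sat (+2) ✓  2105: Sun (+1)  2106: Mon (+1)  2107: Tue (+1)
  2108: Thu (+2)  2109: Fri (+1)  2110: Sat (+1) ✓  2111: Sun (+1)  2112: Tue (+2)
  2113: Wed (+1)  2114: Thu (+1)
Saturday years: 2098, 2104, 2110 — 3 in total.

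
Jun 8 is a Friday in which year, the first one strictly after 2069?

From one year to the next, a fixed date's weekday advances by 1, or by 2 when a Feb 29 lies between the two dates.
2069: June 8 is Saturday.
2070: Sunday (+1)
2071: Monday (+1)
2072: Wednesday (+2)
2073: Thursday (+1)
2074: Friday (+1)
Jun 8 falls on a Friday in 2074.

2074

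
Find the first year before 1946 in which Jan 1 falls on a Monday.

1945

Jan 1 advances by 2 weekdays after a leap year and by 1 after a common year.
1946: Jan 1 is Tuesday.
1945: Monday
1945 begins on a Monday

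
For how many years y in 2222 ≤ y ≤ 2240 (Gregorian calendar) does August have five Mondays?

8

August has 31 days; it has five Mondays when Monday falls among the first (month-length − 28) days — i.e. when August 1 is one of Monday/Sunday/Saturday.
August 1 by year: 2222:Thu 2223:Fri 2224:Sun✓ 2225:Mon✓ 2226:Tue 2227:Wed 2228:Fri 2229:Sat✓ 2230:Sun✓ 2231:Mon✓ 2232:Wed 2233:Thu 2234:Fri 2235:Sat✓ 2236:Mon✓ 2237:Tue 2238:Wed 2239:Thu 2240:Sat✓
Years with five Mondays: 2224, 2225, 2229, 2230, 2231, 2235, 2236, 2240 → 8.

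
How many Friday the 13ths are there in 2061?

Check the 13th of each month of 2061: Jan 13: Thu, Feb 13: Sun, Mar 13: Sun, Apr 13: Wed, May 13: Fri, Jun 13: Mon, Jul 13: Wed, Aug 13: Sat, Sep 13: Tue, Oct 13: Thu, Nov 13: Sun, Dec 13: Tue.
Friday occurs in May — 1 month.

1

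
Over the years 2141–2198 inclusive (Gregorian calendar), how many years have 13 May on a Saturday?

Track 13 May's weekday year by year (advancing +1, or +2 across a Feb 29):
  2141: Sat ✓  2142: Sun (+1)  2143: Mon (+1)  2144: Wed (+2)  2145: Thu (+1)
  2146: Fri (+1)  2147: Sat (+1) ✓  2148: Mon (+2)  2149: Tue (+1)  2150: Wed (+1)
  2151: Thu (+1)  2152: Sat (+2) ✓  2153: Sun (+1)  2154: Mon (+1)  … (30 more years) …
  2185: Fri (+1)  2186: Sat (+1) ✓  2187: Sun (+1)  2188: Tue (+2)  2189: Wed (+1)
  2190: Thu (+1)  2191: Fri (+1)  2192: Sun (+2)  2193: Mon (+1)  2194: Tue (+1)
  2195: Wed (+1)  2196: Fri (+2)  2197: Sat (+1) ✓  2198: Sun (+1)
Saturday years: 2141, 2147, 2152, 2158, 2169, 2175, 2180, 2186, 2197 — 9 in total.

9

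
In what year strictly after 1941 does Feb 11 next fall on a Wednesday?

1942

From one year to the next, a fixed date's weekday advances by 1, or by 2 when a Feb 29 lies between the two dates.
1941: February 11 is Tuesday.
1942: Wednesday (+1)
Feb 11 falls on a Wednesday in 1942.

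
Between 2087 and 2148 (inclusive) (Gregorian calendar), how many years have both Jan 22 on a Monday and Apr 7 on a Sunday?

Check each year's weekday for Jan 22 and Apr 7:
  2087: Wed/Mon  2088: Thu/Wed  2089: Sat/Thu  2090: Sun/Fri  2091: Mon/Sat  2092: Tue/Mon  2093: Thu/Tue  2094: Fri/Wed  2095: Sat/Thu  2096: Sun/Sat  2097: Tue/Sun  2098: Wed/Mon  2099: Thu/Tue  2100: Fri/Wed  …(34 more)…  2135: Sat/Thu  2136: Sun/Sat  2137: Tue/Sun  2138: Wed/Mon  2139: Thu/Tue  2140: Fri/Thu  2141: Sun/Fri  2142: Mon/Sat  2143: Tue/Sun  2144: Wed/Tue  2145: Fri/Wed  2146: Sat/Thu  2147: Sun/Fri  2148: Mon/Sun ✓
Both conditions hold in: 2120, 2148 — 2.

2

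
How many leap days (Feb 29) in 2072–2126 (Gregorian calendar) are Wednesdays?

2

Leap years in 2072–2126: 13 of them.
Feb 29 weekday advances by 5 (mod 7) from one leap year to the next four years later (or differs when a century non-leap intervenes).
Leap-day weekdays: 2072:Mon 2076:Sat 2080:Thu 2084:Tue 2088:Sun 2092:Fri 2096:Wed✓ 2104:Fri 2108:Wed✓ 2112:Mon 2116:Sat 2120:Thu 2124:Tue
Wednesday: 2096, 2108 → 2.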